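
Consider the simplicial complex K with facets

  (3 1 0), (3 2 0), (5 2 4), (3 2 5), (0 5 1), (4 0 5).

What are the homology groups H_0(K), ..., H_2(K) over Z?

H_0 = Z,  H_1 = Z,  H_2 = 0.

Take the total order 0 < 1 < 2 < 3 < 4 < 5 on the vertex set. Then K (dimension 2) consists of the simplices:

  0-simplices (6): [0], [1], [2], [3], [4], [5]
  1-simplices (12): [0,1], [0,2], [0,3], [0,4], [0,5], [1,3], [1,5], [2,3], [2,4], [2,5], [3,5], [4,5]
  2-simplices (6): [0,1,3], [0,1,5], [0,2,3], [0,4,5], [2,3,5], [2,4,5]

so the chain groups are C_0 ≅ Z^6, C_1 ≅ Z^12, C_2 ≅ Z^6.

The boundary map ∂_1: C_1 → C_0 maps an edge to its endpoints' difference, ∂[p,q] = q − p. For instance
  ∂[1,3] = [3] − [1].
The 6×12 boundary matrix has rank 5 and Smith normal form diag(1,1,1,1,1).

∂_2: C_2 → C_1 acts by ∂[p,q,r] = [q,r] − [p,r] + [p,q]. For instance
  ∂[0,2,3] = [2,3] − [0,3] + [0,2],
  ∂[0,1,3] = [1,3] − [0,3] + [0,1].
As a 12×6 matrix over Z this has rank 6, with invariant factors (1,1,1,1,1,1).

From H_k ≅ ker(∂_k) / im(∂_{k+1}) we obtain:

  H_0: rank C_0 − rank ∂_1 = 6 − 5 = 1, and the invariant factors of ∂_1 are all 1, so H_0 ≅ Z.
  H_1: rank ker ∂_1 − rank ∂_2 = (12 − 5) − 6 = 1, and the invariant factors of ∂_2 are all 1, so H_1 ≅ Z.
  H_2: rank ker ∂_2 − rank ∂_3 = (6 − 6) − 0 = 0, and there is no ∂_3, so H_2 ≅ 0.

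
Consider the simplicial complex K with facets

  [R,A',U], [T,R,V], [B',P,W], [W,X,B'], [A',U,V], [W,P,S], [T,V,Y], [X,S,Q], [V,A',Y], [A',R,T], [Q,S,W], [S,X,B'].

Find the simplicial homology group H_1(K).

H_1 = Z^2.

K has 12 vertices, 24 edges, 12 triangles.
rank ∂_1 = 10, rank ∂_2 = 12 ⇒ b_1 = 24 − 10 − 12 = 2; all invariant factors of ∂_2 are 1 so no torsion. So H_1 = Z^2.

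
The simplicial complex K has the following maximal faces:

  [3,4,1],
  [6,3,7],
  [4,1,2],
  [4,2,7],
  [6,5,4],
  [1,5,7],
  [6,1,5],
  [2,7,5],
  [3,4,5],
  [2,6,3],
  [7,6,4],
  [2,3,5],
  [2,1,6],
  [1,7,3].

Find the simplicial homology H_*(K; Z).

Fix the vertex order 1 < 2 < 3 < 4 < 5 < 6 < 7 and write every simplex with vertices in increasing order. Then dim K = 2 and the simplices of K are:

  0-simplices (7): [1], [2], [3], [4], [5], [6], [7]
  1-simplices (21): [1,2], [1,3], [1,4], [1,5], [1,6], [1,7], [2,3], [2,4], [2,5], [2,6], [2,7], [3,4], [3,5], [3,6], [3,7], [4,5], [4,6], [4,7], [5,6], [5,7], [6,7]
  2-simplices (14): [1,2,4], [1,2,6], [1,3,4], [1,3,7], [1,5,6], [1,5,7], [2,3,5], [2,3,6], [2,4,7], [2,5,7], [3,4,5], [3,6,7], [4,5,6], [4,6,7]

Hence C_0 ≅ Z^7, C_1 ≅ Z^21, C_2 ≅ Z^14.

Boundary ∂_1: C_1 → C_0 sends each edge [p,q] (with p < q) to q − p. For instance
  ∂[2,3] = [3] − [2].
As a 7×21 matrix over Z this has rank 6, with invariant factors (1,1,1,1,1,1).

Boundary ∂_2: C_2 → C_1 acts by ∂[p,q,r] = [q,r] − [p,r] + [p,q]. For instance
  ∂[1,2,6] = [2,6] − [1,6] + [1,2],
  ∂[1,3,7] = [3,7] − [1,7] + [1,3].
As a 21×14 matrix over Z this has rank 13, with invariant factors (1,1,1,1,1,1,1,1,1,1,1,1,1).

Now H_k = ker ∂_k / im ∂_{k+1}, so:

  H_0: rank C_0 − rank ∂_1 = 7 − 6 = 1, and the invariant factors of ∂_1 are all 1, so H_0 ≅ Z.
  H_1: rank ker ∂_1 − rank ∂_2 = (21 − 6) − 13 = 2, and the invariant factors of ∂_2 are all 1, so H_1 ≅ Z^2.
  H_2: rank ker ∂_2 − rank ∂_3 = (14 − 13) − 0 = 1, and there is no ∂_3, so H_2 ≅ Z.

H_0 ≅ Z,  H_1 ≅ Z^2,  H_2 ≅ Z.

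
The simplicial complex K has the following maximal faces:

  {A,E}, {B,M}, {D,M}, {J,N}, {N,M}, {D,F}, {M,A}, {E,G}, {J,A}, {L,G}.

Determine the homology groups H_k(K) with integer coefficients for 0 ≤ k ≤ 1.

Take the total order A < B < D < E < F < G < J < L < M < N on the vertex set. Then K (dimension 1) consists of the simplices:

  0-simplices (10): A, B, D, E, F, G, J, L, M, N
  1-simplices (10): AE, AJ, AM, BM, DF, DM, EG, GL, JN, MN

Hence C_0 ≅ Z^10, C_1 ≅ Z^10.

∂_1: C_1 → C_0 sends each edge [p,q] (with p < q) to q − p.
As a 10×10 matrix over Z this has rank 9, with invariant factors (1,1,1,1,1,1,1,1,1).

Now H_k = ker ∂_k / im ∂_{k+1}, so:

  H_0: rank C_0 − rank ∂_1 = 10 − 9 = 1, and the invariant factors of ∂_1 are all 1, so H_0 = Z.
  H_1: rank ker ∂_1 − rank ∂_2 = (10 − 9) − 0 = 1, and there is no ∂_2, so H_1 = Z.

H_0 = Z,  H_1 = Z.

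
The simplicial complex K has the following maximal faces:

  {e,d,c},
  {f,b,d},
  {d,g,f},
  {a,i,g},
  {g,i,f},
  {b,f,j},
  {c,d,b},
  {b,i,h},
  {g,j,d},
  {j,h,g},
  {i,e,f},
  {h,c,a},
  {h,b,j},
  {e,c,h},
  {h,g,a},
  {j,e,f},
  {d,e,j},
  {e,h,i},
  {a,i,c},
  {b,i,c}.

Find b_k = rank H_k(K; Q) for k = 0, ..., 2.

Take the total order a < b < c < d < e < f < g < h < i < j on the vertex set. Then K (dimension 2) consists of the simplices:

  0-simplices (10): a, b, c, d, e, f, g, h, i, j
  1-simplices (30): ac, ag, ah, ai, bc, bd, bf, bh, bi, bj, cd, ce, ch, ci, de, df, dg, dj, ef, eh, ei, ej, fg, fi, fj, gh, gi, gj, hi, hj
  2-simplices (20): ach, aci, agh, agi, bcd, bci, bdf, bfj, bhi, bhj, cde, ceh, dej, dfg, dgj, efi, efj, ehi, fgi, ghj

so the chain groups are C_0 ≅ Z^10, C_1 ≅ Z^30, C_2 ≅ Z^20.

Boundary ∂_1: C_1 → C_0 maps an edge to its endpoints' difference, ∂[p,q] = q − p. For instance
  ∂ei = i − e.
The 10×30 boundary matrix has rank 9 and Smith normal form diag(1,1,1,1,1,1,1,1,1).

∂_2: C_2 → C_1 maps a triangle to the signed sum of its edges. For instance
  ∂efj = fj − ej + ef,
  ∂ghj = hj − gj + gh.
The 30×20 boundary matrix has rank 20 and Smith normal form diag(1,1,1,1,1,1,1,1,1,1,1,1,1,1,1,1,1,1,1,2).

Now H_k = ker ∂_k / im ∂_{k+1}, so:

  H_0: rank C_0 − rank ∂_1 = 10 − 9 = 1, and the invariant factors of ∂_1 are all 1, so H_0 ≅ Z.
  H_1: rank ker ∂_1 − rank ∂_2 = (30 − 9) − 20 = 1, and ∂_2 has invariant factor 2 > 1, so H_1 ≅ Z ⊕ Z/2.
  H_2: rank ker ∂_2 − rank ∂_3 = (20 − 20) − 0 = 0, and there is no ∂_3, so H_2 ≅ 0.

As a check, the Euler characteristic is 10 − 30 + 20 = 0, which agrees with 1 − 1 + 0 = 0.

Hence the Betti numbers are b_0 = 1, b_1 = 1, b_2 = 0.

b_0 = 1, b_1 = 1, b_2 = 0.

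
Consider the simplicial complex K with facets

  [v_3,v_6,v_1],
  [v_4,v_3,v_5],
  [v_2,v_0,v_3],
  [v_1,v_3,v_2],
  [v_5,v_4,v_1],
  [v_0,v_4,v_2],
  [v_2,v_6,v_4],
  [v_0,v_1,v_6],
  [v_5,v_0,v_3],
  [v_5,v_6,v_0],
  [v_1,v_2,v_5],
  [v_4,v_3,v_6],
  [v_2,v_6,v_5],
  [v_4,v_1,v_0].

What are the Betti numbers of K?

Fix the vertex order v_0 < v_1 < v_2 < v_3 < v_4 < v_5 < v_6 and write every simplex with vertices in increasing order. Then dim K = 2 and the simplices of K are:

  0-simplices (7): [v_0], [v_1], [v_2], [v_3], [v_4], [v_5], [v_6]
  1-simplices (21): (21 of them)
  2-simplices (14): (14 of them)

Hence C_0 ≅ Z^7, C_1 ≅ Z^21, C_2 ≅ Z^14.

∂_1: C_1 → C_0 sends each edge [p,q] (with p < q) to q − p. For instance
  ∂[v_1,v_4] = [v_4] − [v_1].
The resulting 7×21 matrix has rank 6, and its Smith normal form has invariant factors (1,1,1,1,1,1).

The boundary map ∂_2: C_2 → C_1 maps a triangle to the signed sum of its edges. For instance
  ∂[v_3,v_4,v_5] = [v_4,v_5] − [v_3,v_5] + [v_3,v_4],
  ∂[v_0,v_3,v_5] = [v_3,v_5] − [v_0,v_5] + [v_0,v_3].
The resulting 21×14 matrix has rank 13, and its Smith normal form has invariant factors (1,1,1,1,1,1,1,1,1,1,1,1,1).

Computing H_k = (kernel of ∂_k) / (image of ∂_{k+1}):

  H_0: rank C_0 − rank ∂_1 = 7 − 6 = 1, and the invariant factors of ∂_1 are all 1, so H_0 ≅ Z.
  H_1: rank ker ∂_1 − rank ∂_2 = (21 − 6) − 13 = 2, and the invariant factors of ∂_2 are all 1, so H_1 ≅ Z^2.
  H_2: rank ker ∂_2 − rank ∂_3 = (14 − 13) − 0 = 1, and there is no ∂_3, so H_2 ≅ Z.

Hence the Betti numbers are b_0 = 1, b_1 = 2, b_2 = 1.

b_0 = 1, b_1 = 2, b_2 = 1.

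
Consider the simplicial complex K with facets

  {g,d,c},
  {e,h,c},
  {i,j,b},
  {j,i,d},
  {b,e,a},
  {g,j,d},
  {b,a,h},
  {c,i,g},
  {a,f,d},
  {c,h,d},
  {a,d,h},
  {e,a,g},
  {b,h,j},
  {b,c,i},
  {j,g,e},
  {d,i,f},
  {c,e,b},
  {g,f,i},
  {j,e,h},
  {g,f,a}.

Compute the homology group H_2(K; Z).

H_2 ≅ 0.

We work with the vertex ordering a < b < c < d < e < f < g < h < i < j. The simplices of K, each written with vertices in increasing order, are:

  0-simplices (10): a, b, c, d, e, f, g, h, i, j
  1-simplices (30): ab, ad, ae, af, ag, ah, bc, be, bh, bi, bj, cd, ce, cg, ch, ci, df, dg, dh, di, dj, eg, eh, ej, fg, fi, gi, gj, hj, ij
  2-simplices (20): abe, abh, adf, adh, aeg, afg, bce, bci, bhj, bij, cdg, cdh, ceh, cgi, dfi, dgj, dij, egj, ehj, fgi

so the chain groups are C_0 ≅ Z^10, C_1 ≅ Z^30, C_2 ≅ Z^20.

Boundary ∂_1: C_1 → C_0 is given by ∂[p,q] = [q] − [p]. For instance
  ∂fg = g − f.
As a 10×30 matrix over Z this has rank 9, with invariant factors (1,1,1,1,1,1,1,1,1).

∂_2: C_2 → C_1 acts by ∂[p,q,r] = [q,r] − [p,r] + [p,q]. For instance
  ∂egj = gj − ej + eg,
  ∂dij = ij − dj + di.
The 30×20 boundary matrix has rank 20 and Smith normal form diag(1,1,1,1,1,1,1,1,1,1,1,1,1,1,1,1,1,1,1,2).

Reading off H_k = ker ∂_k / im ∂_{k+1}:

  H_2: rank ker ∂_2 − rank ∂_3 = (20 − 20) − 0 = 0, and there is no ∂_3, so H_2 = 0.

(K is a triangulation of the Klein bottle.)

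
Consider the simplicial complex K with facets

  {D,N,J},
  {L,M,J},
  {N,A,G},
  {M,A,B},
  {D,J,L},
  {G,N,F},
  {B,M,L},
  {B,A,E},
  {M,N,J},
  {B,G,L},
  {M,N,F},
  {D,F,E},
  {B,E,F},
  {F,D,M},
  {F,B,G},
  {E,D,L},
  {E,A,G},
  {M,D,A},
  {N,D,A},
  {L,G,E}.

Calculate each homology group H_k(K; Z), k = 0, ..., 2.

We work with the vertex ordering A < B < D < E < F < G < J < L < M < N. The simplices of K, each written with vertices in increasing order, are:

  0-simplices (10): A, B, D, E, F, G, J, L, M, N
  1-simplices (30): AB, AD, AE, AG, AM, AN, BE, BF, BG, BL, BM, DE, DF, DJ, DL, DM, DN, EF, EG, EL, FG, FM, FN, GL, GN, JL, JM, JN, LM, MN
  2-simplices (20): ABE, ABM, ADM, ADN, AEG, AGN, BEF, BFG, BGL, BLM, DEF, DEL, DFM, DJL, DJN, EGL, FGN, FMN, JLM, JMN

so the chain groups are C_0 ≅ Z^10, C_1 ≅ Z^30, C_2 ≅ Z^20.

∂_1: C_1 → C_0 is given by ∂[p,q] = [q] − [p]. For instance
  ∂AG = G − A.
As a 10×30 matrix over Z this has rank 9, with invariant factors (1,1,1,1,1,1,1,1,1).

The boundary map ∂_2: C_2 → C_1 sends each 2-simplex [p,q,r] to [q,r] − [p,r] + [p,q]. For instance
  ∂ABM = BM − AM + AB,
  ∂JMN = MN − JN + JM.
As a 30×20 matrix over Z this has rank 20, with invariant factors (1,1,1,1,1,1,1,1,1,1,1,1,1,1,1,1,1,1,1,2).

Reading off H_k = ker ∂_k / im ∂_{k+1}:

  H_0: rank C_0 − rank ∂_1 = 10 − 9 = 1, and the invariant factors of ∂_1 are all 1, so H_0 ≅ Z.
  H_1: rank ker ∂_1 − rank ∂_2 = (30 − 9) − 20 = 1, and ∂_2 has invariant factor 2 > 1, so H_1 ≅ Z ⊕ Z/2.
  H_2: rank ker ∂_2 − rank ∂_3 = (20 − 20) − 0 = 0, and there is no ∂_3, so H_2 ≅ 0.

(K is a triangulation of the Klein bottle.)

H_0 = Z,  H_1 = Z ⊕ Z/2,  H_2 = 0.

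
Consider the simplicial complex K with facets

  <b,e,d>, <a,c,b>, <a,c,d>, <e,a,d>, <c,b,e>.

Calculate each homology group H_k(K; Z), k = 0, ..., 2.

We work with the vertex ordering a < b < c < d < e. The simplices of K, each written with vertices in increasing order, are:

  0-simplices (5): a, b, c, d, e
  1-simplices (10): ab, ac, ad, ae, bc, bd, be, cd, ce, de
  2-simplices (5): abc, acd, ade, bce, bde

Hence C_0 ≅ Z^5, C_1 ≅ Z^10, C_2 ≅ Z^5.

The boundary map ∂_1: C_1 → C_0 maps an edge to its endpoints' difference, ∂[p,q] = q − p.
The resulting 5×10 matrix has rank 4, and its Smith normal form has invariant factors (1,1,1,1).

Boundary ∂_2: C_2 → C_1 acts by ∂[p,q,r] = [q,r] − [p,r] + [p,q]. For instance
  ∂bde = de − be + bd,
  ∂acd = cd − ad + ac.
As a 10×5 matrix over Z this has rank 5, with invariant factors (1,1,1,1,1).

Computing H_k = (kernel of ∂_k) / (image of ∂_{k+1}):

  H_0: rank C_0 − rank ∂_1 = 5 − 4 = 1, and the invariant factors of ∂_1 are all 1, so H_0 ≅ Z.
  H_1: rank ker ∂_1 − rank ∂_2 = (10 − 4) − 5 = 1, and the invariant factors of ∂_2 are all 1, so H_1 ≅ Z.
  H_2: rank ker ∂_2 − rank ∂_3 = (5 − 5) − 0 = 0, and there is no ∂_3, so H_2 ≅ 0.

H_0 ≅ Z,  H_1 ≅ Z,  H_2 = 0.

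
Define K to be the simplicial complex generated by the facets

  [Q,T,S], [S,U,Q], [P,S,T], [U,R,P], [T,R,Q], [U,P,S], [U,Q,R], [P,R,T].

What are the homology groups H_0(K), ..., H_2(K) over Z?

H_0 ≅ Z,  H_1 = 0,  H_2 ≅ Z.

K has 6 vertices, 12 edges, 8 triangles.
rank ∂_0 = 0, rank ∂_1 = 5 ⇒ b_0 = 6 − 0 − 5 = 1; all invariant factors of ∂_1 are 1 so no torsion. So H_0 ≅ Z.
rank ∂_1 = 5, rank ∂_2 = 7 ⇒ b_1 = 12 − 5 − 7 = 0; all invariant factors of ∂_2 are 1 so no torsion. So H_1 ≅ 0.
rank ∂_2 = 7, rank ∂_3 = 0 ⇒ b_2 = 8 − 7 − 0 = 1. So H_2 ≅ Z.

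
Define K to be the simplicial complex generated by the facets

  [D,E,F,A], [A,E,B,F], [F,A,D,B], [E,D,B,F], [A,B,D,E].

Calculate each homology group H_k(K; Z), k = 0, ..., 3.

H_0 ≅ Z,  H_1 = 0,  H_2 = 0,  H_3 ≅ Z.

We work with the vertex ordering A < B < D < E < F. The simplices of K, each written with vertices in increasing order, are:

  0-simplices (5): A, B, D, E, F
  1-simplices (10): AB, AD, AE, AF, BD, BE, BF, DE, DF, EF
  2-simplices (10): ABD, ABE, ABF, ADE, ADF, AEF, BDE, BDF, BEF, DEF
  3-simplices (5): ABDE, ABDF, ABEF, ADEF, BDEF

Hence C_0 ≅ Z^5, C_1 ≅ Z^10, C_2 ≅ Z^10, C_3 ≅ Z^5.

Boundary ∂_1: C_1 → C_0 sends each edge [p,q] (with p < q) to q − p.
The resulting 5×10 matrix has rank 4, and its Smith normal form has invariant factors (1,1,1,1).

Boundary ∂_2: C_2 → C_1 sends each 2-simplex [p,q,r] to [q,r] − [p,r] + [p,q]. For instance
  ∂BDE = DE − BE + BD,
  ∂ABF = BF − AF + AB.
The 10×10 boundary matrix has rank 6 and Smith normal form diag(1,1,1,1,1,1).

The boundary map ∂_3: C_3 → C_2 sends each 3-simplex σ to the alternating sum Σ_i (−1)^i (σ with its i-th vertex removed). For instance
  ∂ABEF = BEF − AEF + ABF − ABE,
  ∂ABDE = BDE − ADE + ABE − ABD.
As a 10×5 matrix over Z this has rank 4, with invariant factors (1,1,1,1).

Now H_k = ker ∂_k / im ∂_{k+1}, so:

  H_0: rank C_0 − rank ∂_1 = 5 − 4 = 1, and the invariant factors of ∂_1 are all 1, so H_0 ≅ Z.
  H_1: rank ker ∂_1 − rank ∂_2 = (10 − 4) − 6 = 0, and the invariant factors of ∂_2 are all 1, so H_1 ≅ 0.
  H_2: rank ker ∂_2 − rank ∂_3 = (10 − 6) − 4 = 0, and the invariant factors of ∂_3 are all 1, so H_2 ≅ 0.
  H_3: rank ker ∂_3 − rank ∂_4 = (5 − 4) − 0 = 1, and there is no ∂_4, so H_3 ≅ Z.

(K is a triangulation of the 3-sphere S^3.)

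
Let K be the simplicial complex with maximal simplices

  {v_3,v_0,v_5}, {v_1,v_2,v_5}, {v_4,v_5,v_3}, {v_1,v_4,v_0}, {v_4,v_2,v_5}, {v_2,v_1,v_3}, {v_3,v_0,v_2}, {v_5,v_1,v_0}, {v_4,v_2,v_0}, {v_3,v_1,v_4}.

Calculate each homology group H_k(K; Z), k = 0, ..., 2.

H_0 = Z,  H_1 = Z/2,  H_2 = 0.

Order the vertices as v_0 < v_1 < v_2 < v_3 < v_4 < v_5. Listing each simplex with vertices in this order, K has dimension 2 with simplices:

  0-simplices (6): [v_0], [v_1], [v_2], [v_3], [v_4], [v_5]
  1-simplices (15): (15 of them)
  2-simplices (10): [v_0,v_1,v_4], [v_0,v_1,v_5], [v_0,v_2,v_3], [v_0,v_2,v_4], [v_0,v_3,v_5], [v_1,v_2,v_3], [v_1,v_2,v_5], [v_1,v_3,v_4], [v_2,v_4,v_5], [v_3,v_4,v_5]

Hence C_0 ≅ Z^6, C_1 ≅ Z^15, C_2 ≅ Z^10.

Boundary ∂_1: C_1 → C_0 is given by ∂[p,q] = [q] − [p]. For instance
  ∂[v_1,v_3] = [v_3] − [v_1].
The resulting 6×15 matrix has rank 5, and its Smith normal form has invariant factors (1,1,1,1,1).

∂_2: C_2 → C_1 acts by ∂[p,q,r] = [q,r] − [p,r] + [p,q]. For instance
  ∂[v_0,v_2,v_4] = [v_2,v_4] − [v_0,v_4] + [v_0,v_2],
  ∂[v_1,v_2,v_3] = [v_2,v_3] − [v_1,v_3] + [v_1,v_2].
This gives a 15×10 integer matrix of rank 10; reducing to Smith normal form yields diagonal entries (1,1,1,1,1,1,1,1,1,2).

Now H_k = ker ∂_k / im ∂_{k+1}, so:

  H_0: rank C_0 − rank ∂_1 = 6 − 5 = 1, and the invariant factors of ∂_1 are all 1, so H_0 ≅ Z.
  H_1: rank ker ∂_1 − rank ∂_2 = (15 − 5) − 10 = 0, and ∂_2 has invariant factor 2 > 1, so H_1 ≅ Z/2.
  H_2: rank ker ∂_2 − rank ∂_3 = (10 − 10) − 0 = 0, and there is no ∂_3, so H_2 ≅ 0.

As a check, the Euler characteristic is 6 − 15 + 10 = 1, which agrees with 1 − 0 + 0 = 1.
(K is a triangulation of the real projective plane RP^2.)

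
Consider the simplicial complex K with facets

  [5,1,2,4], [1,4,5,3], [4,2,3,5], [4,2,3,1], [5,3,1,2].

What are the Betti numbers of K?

b_0 = 1, b_1 = 0, b_2 = 0, b_3 = 1.

K has 5 vertices, 10 edges, 10 triangles, 5 3-simplices.
rank ∂_0 = 0, rank ∂_1 = 4 ⇒ b_0 = 5 − 0 − 4 = 1; all invariant factors of ∂_1 are 1 so no torsion. So H_0 = Z.
rank ∂_1 = 4, rank ∂_2 = 6 ⇒ b_1 = 10 − 4 − 6 = 0; all invariant factors of ∂_2 are 1 so no torsion. So H_1 = 0.
rank ∂_2 = 6, rank ∂_3 = 4 ⇒ b_2 = 10 − 6 − 4 = 0; all invariant factors of ∂_3 are 1 so no torsion. So H_2 = 0.
rank ∂_3 = 4, rank ∂_4 = 0 ⇒ b_3 = 5 − 4 − 0 = 1. So H_3 = Z.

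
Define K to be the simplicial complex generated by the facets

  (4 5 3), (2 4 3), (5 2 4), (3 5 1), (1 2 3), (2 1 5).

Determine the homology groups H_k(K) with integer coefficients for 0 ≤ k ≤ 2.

Fix the vertex order 1 < 2 < 3 < 4 < 5 and write every simplex with vertices in increasing order. Then dim K = 2 and the simplices of K are:

  0-simplices (5): [1], [2], [3], [4], [5]
  1-simplices (9): [1,2], [1,3], [1,5], [2,3], [2,4], [2,5], [3,4], [3,5], [4,5]
  2-simplices (6): [1,2,3], [1,2,5], [1,3,5], [2,3,4], [2,4,5], [3,4,5]

Hence C_0 ≅ Z^5, C_1 ≅ Z^9, C_2 ≅ Z^6.

The boundary map ∂_1: C_1 → C_0 maps an edge to its endpoints' difference, ∂[p,q] = q − p.
The 5×9 boundary matrix has rank 4 and Smith normal form diag(1,1,1,1).

The boundary map ∂_2: C_2 → C_1 maps a triangle to the signed sum of its edges. For instance
  ∂[2,3,4] = [3,4] − [2,4] + [2,3],
  ∂[1,3,5] = [3,5] − [1,5] + [1,3].
This gives a 9×6 integer matrix of rank 5; reducing to Smith normal form yields diagonal entries (1,1,1,1,1).

Now H_k = ker ∂_k / im ∂_{k+1}, so:

  H_0: rank C_0 − rank ∂_1 = 5 − 4 = 1, and the invariant factors of ∂_1 are all 1, so H_0 ≅ Z.
  H_1: rank ker ∂_1 − rank ∂_2 = (9 − 4) − 5 = 0, and the invariant factors of ∂_2 are all 1, so H_1 ≅ 0.
  H_2: rank ker ∂_2 − rank ∂_3 = (6 − 5) − 0 = 1, and there is no ∂_3, so H_2 ≅ Z.

H_0 ≅ Z,  H_1 = 0,  H_2 ≅ Z.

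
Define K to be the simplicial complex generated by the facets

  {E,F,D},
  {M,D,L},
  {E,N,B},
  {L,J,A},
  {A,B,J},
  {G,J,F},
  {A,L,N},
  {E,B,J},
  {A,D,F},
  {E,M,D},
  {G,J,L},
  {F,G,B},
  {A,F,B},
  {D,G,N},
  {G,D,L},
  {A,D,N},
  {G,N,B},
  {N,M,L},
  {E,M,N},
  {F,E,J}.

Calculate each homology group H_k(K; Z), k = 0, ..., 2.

H_0 = Z,  H_1 = Z ⊕ Z/2Z,  H_2 = 0.

Order the vertices as A < B < D < E < F < G < J < L < M < N. Listing each simplex with vertices in this order, K has dimension 2 with simplices:

  0-simplices (10): A, B, D, E, F, G, J, L, M, N
  1-simplices (30): AB, AD, AF, AJ, AL, AN, BE, BF, BG, BJ, BN, DE, DF, DG, DL, DM, DN, EF, EJ, EM, EN, FG, FJ, GJ, GL, GN, JL, LM, LN, MN
  2-simplices (20): ABF, ABJ, ADF, ADN, AJL, ALN, BEJ, BEN, BFG, BGN, DEF, DEM, DGL, DGN, DLM, EFJ, EMN, FGJ, GJL, LMN

so the chain groups are C_0 ≅ Z^10, C_1 ≅ Z^30, C_2 ≅ Z^20.

The boundary map ∂_1: C_1 → C_0 sends each edge [p,q] (with p < q) to q − p.
This gives a 10×30 integer matrix of rank 9; reducing to Smith normal form yields diagonal entries (1,1,1,1,1,1,1,1,1).

The boundary map ∂_2: C_2 → C_1 sends each 2-simplex [p,q,r] to [q,r] − [p,r] + [p,q]. For instance
  ∂LMN = MN − LN + LM,
  ∂GJL = JL − GL + GJ.
The 30×20 boundary matrix has rank 20 and Smith normal form diag(1,1,1,1,1,1,1,1,1,1,1,1,1,1,1,1,1,1,1,2).

From H_k ≅ ker(∂_k) / im(∂_{k+1}) we obtain:

  H_0: rank C_0 − rank ∂_1 = 10 − 9 = 1, and the invariant factors of ∂_1 are all 1, so H_0 ≅ Z.
  H_1: rank ker ∂_1 − rank ∂_2 = (30 − 9) − 20 = 1, and ∂_2 has invariant factor 2 > 1, so H_1 ≅ Z ⊕ Z/2Z.
  H_2: rank ker ∂_2 − rank ∂_3 = (20 − 20) − 0 = 0, and there is no ∂_3, so H_2 ≅ 0.

As a check, the Euler characteristic is 10 − 30 + 20 = 0, which agrees with 1 − 1 + 0 = 0.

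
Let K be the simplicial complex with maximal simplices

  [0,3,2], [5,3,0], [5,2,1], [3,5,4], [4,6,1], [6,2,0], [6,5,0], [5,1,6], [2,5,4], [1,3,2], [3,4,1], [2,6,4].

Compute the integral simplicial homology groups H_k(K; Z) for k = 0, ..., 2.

We work with the vertex ordering 0 < 1 < 2 < 3 < 4 < 5 < 6. The simplices of K, each written with vertices in increasing order, are:

  0-simplices (7): [0], [1], [2], [3], [4], [5], [6]
  1-simplices (18): [0,2], [0,3], [0,5], [0,6], [1,2], [1,3], [1,4], [1,5], [1,6], [2,3], [2,4], [2,5], [2,6], [3,4], [3,5], [4,5], [4,6], [5,6]
  2-simplices (12): [0,2,3], [0,2,6], [0,3,5], [0,5,6], [1,2,3], [1,2,5], [1,3,4], [1,4,6], [1,5,6], [2,4,5], [2,4,6], [3,4,5]

so the chain groups are C_0 ≅ Z^7, C_1 ≅ Z^18, C_2 ≅ Z^12.

∂_1: C_1 → C_0 is given by ∂[p,q] = [q] − [p]. For instance
  ∂[5,6] = [6] − [5].
The 7×18 boundary matrix has rank 6 and Smith normal form diag(1,1,1,1,1,1).

The boundary map ∂_2: C_2 → C_1 sends each 2-simplex [p,q,r] to [q,r] − [p,r] + [p,q]. For instance
  ∂[2,4,5] = [4,5] − [2,5] + [2,4],
  ∂[1,3,4] = [3,4] − [1,4] + [1,3].
This gives a 18×12 integer matrix of rank 12; reducing to Smith normal form yields diagonal entries (1,1,1,1,1,1,1,1,1,1,1,2).

Reading off H_k = ker ∂_k / im ∂_{k+1}:

  H_0: rank C_0 − rank ∂_1 = 7 − 6 = 1, and the invariant factors of ∂_1 are all 1, so H_0 = Z.
  H_1: rank ker ∂_1 − rank ∂_2 = (18 − 6) − 12 = 0, and ∂_2 has invariant factor 2 > 1, so H_1 = Z/2Z.
  H_2: rank ker ∂_2 − rank ∂_3 = (12 − 12) − 0 = 0, and there is no ∂_3, so H_2 = 0.

(K is a triangulation of the real projective plane RP^2.)

H_0 ≅ Z,  H_1 ≅ Z/2Z,  H_2 = 0.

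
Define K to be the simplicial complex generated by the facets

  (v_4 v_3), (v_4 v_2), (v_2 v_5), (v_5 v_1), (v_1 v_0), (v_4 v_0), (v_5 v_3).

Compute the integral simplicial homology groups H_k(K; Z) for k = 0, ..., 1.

Order the vertices as v_0 < v_1 < v_2 < v_3 < v_4 < v_5. Listing each simplex with vertices in this order, K has dimension 1 with simplices:

  0-simplices (6): [v_0], [v_1], [v_2], [v_3], [v_4], [v_5]
  1-simplices (7): [v_0,v_1], [v_0,v_4], [v_1,v_5], [v_2,v_4], [v_2,v_5], [v_3,v_4], [v_3,v_5]

Hence C_0 ≅ Z^6, C_1 ≅ Z^7.

∂_1: C_1 → C_0 maps an edge to its endpoints' difference, ∂[p,q] = q − p.
The 6×7 boundary matrix has rank 5 and Smith normal form diag(1,1,1,1,1).

Reading off H_k = ker ∂_k / im ∂_{k+1}:

  H_0: rank C_0 − rank ∂_1 = 6 − 5 = 1, and the invariant factors of ∂_1 are all 1, so H_0 = Z.
  H_1: rank ker ∂_1 − rank ∂_2 = (7 − 5) − 0 = 2, and there is no ∂_2, so H_1 = Z^2.

As a check, the Euler characteristic is 6 − 7 = -1, which agrees with 1 − 2 = -1.

H_0 = Z,  H_1 = Z^2.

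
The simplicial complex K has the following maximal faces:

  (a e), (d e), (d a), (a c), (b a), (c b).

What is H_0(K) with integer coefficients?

Fix the vertex order a < b < c < d < e and write every simplex with vertices in increasing order. Then dim K = 1 and the simplices of K are:

  0-simplices (5): a, b, c, d, e
  1-simplices (6): ab, ac, ad, ae, bc, de

giving chain groups C_0 ≅ Z^5, C_1 ≅ Z^6.

∂_1: C_1 → C_0 sends each edge [p,q] (with p < q) to q − p. For instance
  ∂de = e − d.
The 5×6 boundary matrix has rank 4 and Smith normal form diag(1,1,1,1).

Computing H_k = (kernel of ∂_k) / (image of ∂_{k+1}):

  H_0: rank C_0 − rank ∂_1 = 5 − 4 = 1, and the invariant factors of ∂_1 are all 1, so H_0 = Z.

H_0 = Z.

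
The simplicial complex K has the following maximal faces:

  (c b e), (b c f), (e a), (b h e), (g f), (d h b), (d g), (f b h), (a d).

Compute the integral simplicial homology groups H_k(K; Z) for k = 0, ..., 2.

H_0 = Z,  H_1 = Z^2,  H_2 = 0.

Fix the vertex order a < b < c < d < e < f < g < h and write every simplex with vertices in increasing order. Then dim K = 2 and the simplices of K are:

  0-simplices (8): a, b, c, d, e, f, g, h
  1-simplices (14): ad, ae, bc, bd, be, bf, bh, ce, cf, dg, dh, eh, fg, fh
  2-simplices (5): bce, bcf, bdh, beh, bfh

giving chain groups C_0 ≅ Z^8, C_1 ≅ Z^14, C_2 ≅ Z^5.

Boundary ∂_1: C_1 → C_0 maps an edge to its endpoints' difference, ∂[p,q] = q − p.
This gives a 8×14 integer matrix of rank 7; reducing to Smith normal form yields diagonal entries (1,1,1,1,1,1,1).

Boundary ∂_2: C_2 → C_1 acts by ∂[p,q,r] = [q,r] − [p,r] + [p,q]. For instance
  ∂bdh = dh − bh + bd,
  ∂bce = ce − be + bc.
The resulting 14×5 matrix has rank 5, and its Smith normal form has invariant factors (1,1,1,1,1).

Computing H_k = (kernel of ∂_k) / (image of ∂_{k+1}):

  H_0: rank C_0 − rank ∂_1 = 8 − 7 = 1, and the invariant factors of ∂_1 are all 1, so H_0 ≅ Z.
  H_1: rank ker ∂_1 − rank ∂_2 = (14 − 7) − 5 = 2, and the invariant factors of ∂_2 are all 1, so H_1 ≅ Z^2.
  H_2: rank ker ∂_2 − rank ∂_3 = (5 − 5) − 0 = 0, and there is no ∂_3, so H_2 ≅ 0.

As a check, the Euler characteristic is 8 − 14 + 5 = -1, which agrees with 1 − 2 + 0 = -1.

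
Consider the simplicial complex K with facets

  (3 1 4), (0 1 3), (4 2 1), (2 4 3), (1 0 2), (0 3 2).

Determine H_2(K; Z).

K has 5 vertices, 9 edges, 6 triangles.
rank ∂_2 = 5, rank ∂_3 = 0 ⇒ b_2 = 6 − 5 − 0 = 1. So H_2 ≅ Z.

H_2 ≅ Z.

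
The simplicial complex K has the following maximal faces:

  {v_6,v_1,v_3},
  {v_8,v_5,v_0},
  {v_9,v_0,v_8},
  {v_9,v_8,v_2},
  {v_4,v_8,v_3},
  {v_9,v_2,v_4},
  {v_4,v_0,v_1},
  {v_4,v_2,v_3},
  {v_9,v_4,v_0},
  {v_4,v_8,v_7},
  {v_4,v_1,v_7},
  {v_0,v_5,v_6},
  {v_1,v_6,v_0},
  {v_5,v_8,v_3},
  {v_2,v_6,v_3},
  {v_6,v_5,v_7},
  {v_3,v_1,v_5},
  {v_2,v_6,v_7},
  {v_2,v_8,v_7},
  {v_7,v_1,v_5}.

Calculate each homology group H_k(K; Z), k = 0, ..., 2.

H_0 ≅ Z,  H_1 ≅ Z ⊕ Z/2Z,  H_2 = 0.

Order the vertices as v_0 < v_1 < v_2 < v_3 < v_4 < v_5 < v_6 < v_7 < v_8 < v_9. Listing each simplex with vertices in this order, K has dimension 2 with simplices:

  0-simplices (10): [v_0], [v_1], [v_2], [v_3], [v_4], [v_5], [v_6], [v_7], [v_8], [v_9]
  1-simplices (30): (30 of them)
  2-simplices (20): (20 of them)

so the chain groups are C_0 ≅ Z^10, C_1 ≅ Z^30, C_2 ≅ Z^20.

∂_1: C_1 → C_0 sends each edge [p,q] (with p < q) to q − p.
As a 10×30 matrix over Z this has rank 9, with invariant factors (1,1,1,1,1,1,1,1,1).

Boundary ∂_2: C_2 → C_1 sends each 2-simplex [p,q,r] to [q,r] − [p,r] + [p,q]. For instance
  ∂[v_5,v_6,v_7] = [v_6,v_7] − [v_5,v_7] + [v_5,v_6],
  ∂[v_0,v_5,v_6] = [v_5,v_6] − [v_0,v_6] + [v_0,v_5].
The resulting 30×20 matrix has rank 20, and its Smith normal form has invariant factors (1,1,1,1,1,1,1,1,1,1,1,1,1,1,1,1,1,1,1,2).

Now H_k = ker ∂_k / im ∂_{k+1}, so:

  H_0: rank C_0 − rank ∂_1 = 10 − 9 = 1, and the invariant factors of ∂_1 are all 1, so H_0 = Z.
  H_1: rank ker ∂_1 − rank ∂_2 = (30 − 9) − 20 = 1, and ∂_2 has invariant factor 2 > 1, so H_1 = Z ⊕ Z/2Z.
  H_2: rank ker ∂_2 − rank ∂_3 = (20 − 20) − 0 = 0, and there is no ∂_3, so H_2 = 0.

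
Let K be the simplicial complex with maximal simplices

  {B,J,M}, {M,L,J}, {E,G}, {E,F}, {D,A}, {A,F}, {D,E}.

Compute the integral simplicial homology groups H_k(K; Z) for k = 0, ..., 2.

Fix the vertex order A < B < D < E < F < G < J < L < M and write every simplex with vertices in increasing order. Then dim K = 2 and the simplices of K are:

  0-simplices (9): A, B, D, E, F, G, J, L, M
  1-simplices (10): AD, AF, BJ, BM, DE, EF, EG, JL, JM, LM
  2-simplices (2): BJM, JLM

Hence C_0 ≅ Z^9, C_1 ≅ Z^10, C_2 ≅ Z^2.

Boundary ∂_1: C_1 → C_0 sends each edge [p,q] (with p < q) to q − p.
As a 9×10 matrix over Z this has rank 7, with invariant factors (1,1,1,1,1,1,1).

Boundary ∂_2: C_2 → C_1 acts by ∂[p,q,r] = [q,r] − [p,r] + [p,q]. For instance
  ∂JLM = LM − JM + JL,
  ∂BJM = JM − BM + BJ.
The 10×2 boundary matrix has rank 2 and Smith normal form diag(1,1).

Reading off H_k = ker ∂_k / im ∂_{k+1}:

  H_0: rank C_0 − rank ∂_1 = 9 − 7 = 2, and the invariant factors of ∂_1 are all 1, so H_0 ≅ Z^2.
  H_1: rank ker ∂_1 − rank ∂_2 = (10 − 7) − 2 = 1, and the invariant factors of ∂_2 are all 1, so H_1 ≅ Z.
  H_2: rank ker ∂_2 − rank ∂_3 = (2 − 2) − 0 = 0, and there is no ∂_3, so H_2 ≅ 0.

As a check, the Euler characteristic is 9 − 10 + 2 = 1, which agrees with 2 − 1 + 0 = 1.

H_0 ≅ Z^2,  H_1 ≅ Z,  H_2 = 0.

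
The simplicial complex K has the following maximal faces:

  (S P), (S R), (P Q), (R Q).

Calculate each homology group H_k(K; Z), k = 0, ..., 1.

H_0 ≅ Z,  H_1 ≅ Z.

Order the vertices as P < Q < R < S. Listing each simplex with vertices in this order, K has dimension 1 with simplices:

  0-simplices (4): P, Q, R, S
  1-simplices (4): PQ, PS, QR, RS

giving chain groups C_0 ≅ Z^4, C_1 ≅ Z^4.

Boundary ∂_1: C_1 → C_0 sends each edge [p,q] (with p < q) to q − p. For instance
  ∂RS = S − R.
This gives a 4×4 integer matrix of rank 3; reducing to Smith normal form yields diagonal entries (1,1,1).

Now H_k = ker ∂_k / im ∂_{k+1}, so:

  H_0: rank C_0 − rank ∂_1 = 4 − 3 = 1, and the invariant factors of ∂_1 are all 1, so H_0 ≅ Z.
  H_1: rank ker ∂_1 − rank ∂_2 = (4 − 3) − 0 = 1, and there is no ∂_2, so H_1 ≅ Z.

As a check, the Euler characteristic is 4 − 4 = 0, which agrees with 1 − 1 = 0.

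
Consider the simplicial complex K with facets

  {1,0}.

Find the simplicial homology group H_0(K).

H_0 ≅ Z.

Take the total order 0 < 1 on the vertex set. Then K (dimension 1) consists of the simplices:

  0-simplices (2): [0], [1]
  1-simplices (1): [0,1]

giving chain groups C_0 ≅ Z^2, C_1 ≅ Z^1.

The boundary map ∂_1: C_1 → C_0 is given by ∂[p,q] = [q] − [p]. For instance
  ∂[0,1] = [1] − [0].
As a 2×1 matrix over Z this has rank 1, with invariant factors (1).

Reading off H_k = ker ∂_k / im ∂_{k+1}:

  H_0: rank C_0 − rank ∂_1 = 2 − 1 = 1, and the invariant factors of ∂_1 are all 1, so H_0 = Z.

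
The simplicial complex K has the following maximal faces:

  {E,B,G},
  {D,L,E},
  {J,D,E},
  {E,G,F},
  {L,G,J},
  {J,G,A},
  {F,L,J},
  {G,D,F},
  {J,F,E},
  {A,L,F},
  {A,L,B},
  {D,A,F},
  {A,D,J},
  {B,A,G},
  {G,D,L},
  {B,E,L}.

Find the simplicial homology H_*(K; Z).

Order the vertices as A < B < D < E < F < G < J < L. Listing each simplex with vertices in this order, K has dimension 2 with simplices:

  0-simplices (8): A, B, D, E, F, G, J, L
  1-simplices (24): AB, AD, AF, AG, AJ, AL, BE, BG, BL, DE, DF, DG, DJ, DL, EF, EG, EJ, EL, FG, FJ, FL, GJ, GL, JL
  2-simplices (16): ABG, ABL, ADF, ADJ, AFL, AGJ, BEG, BEL, DEJ, DEL, DFG, DGL, EFG, EFJ, FJL, GJL

Hence C_0 ≅ Z^8, C_1 ≅ Z^24, C_2 ≅ Z^16.

The boundary map ∂_1: C_1 → C_0 is given by ∂[p,q] = [q] − [p]. For instance
  ∂AF = F − A.
The resulting 8×24 matrix has rank 7, and its Smith normal form has invariant factors (1,1,1,1,1,1,1).

Boundary ∂_2: C_2 → C_1 maps a triangle to the signed sum of its edges. For instance
  ∂GJL = JL − GL + GJ,
  ∂EFJ = FJ − EJ + EF.
This gives a 24×16 integer matrix of rank 15; reducing to Smith normal form yields diagonal entries (1,1,1,1,1,1,1,1,1,1,1,1,1,1,1).

From H_k ≅ ker(∂_k) / im(∂_{k+1}) we obtain:

  H_0: rank C_0 − rank ∂_1 = 8 − 7 = 1, and the invariant factors of ∂_1 are all 1, so H_0 ≅ Z.
  H_1: rank ker ∂_1 − rank ∂_2 = (24 − 7) − 15 = 2, and the invariant factors of ∂_2 are all 1, so H_1 ≅ Z^2.
  H_2: rank ker ∂_2 − rank ∂_3 = (16 − 15) − 0 = 1, and there is no ∂_3, so H_2 ≅ Z.

As a check, the Euler characteristic is 8 − 24 + 16 = 0, which agrees with 1 − 2 + 1 = 0.

H_0 = Z,  H_1 = Z^2,  H_2 = Z.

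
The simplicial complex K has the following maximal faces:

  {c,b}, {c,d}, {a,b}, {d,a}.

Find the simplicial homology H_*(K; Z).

H_0 ≅ Z,  H_1 ≅ Z.

K has 4 vertices, 4 edges.
rank ∂_0 = 0, rank ∂_1 = 3 ⇒ b_0 = 4 − 0 − 3 = 1; all invariant factors of ∂_1 are 1 so no torsion. So H_0 ≅ Z.
rank ∂_1 = 3, rank ∂_2 = 0 ⇒ b_1 = 4 − 3 − 0 = 1. So H_1 ≅ Z.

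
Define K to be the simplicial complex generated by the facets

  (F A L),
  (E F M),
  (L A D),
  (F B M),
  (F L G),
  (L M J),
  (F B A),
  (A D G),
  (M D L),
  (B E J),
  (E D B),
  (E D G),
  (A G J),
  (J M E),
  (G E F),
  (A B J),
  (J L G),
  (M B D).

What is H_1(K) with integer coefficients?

H_1 ≅ Z ⊕ Z/2Z.

Order the vertices as A < B < D < E < F < G < J < L < M. Listing each simplex with vertices in this order, K has dimension 2 with simplices:

  0-simplices (9): A, B, D, E, F, G, J, L, M
  1-simplices (27): AB, AD, AF, AG, AJ, AL, BD, BE, BF, BJ, BM, DE, DG, DL, DM, EF, EG, EJ, EM, FG, FL, FM, GJ, GL, JL, JM, LM
  2-simplices (18): ABF, ABJ, ADG, ADL, AFL, AGJ, BDE, BDM, BEJ, BFM, DEG, DLM, EFG, EFM, EJM, FGL, GJL, JLM

Hence C_0 ≅ Z^9, C_1 ≅ Z^27, C_2 ≅ Z^18.

The boundary map ∂_1: C_1 → C_0 maps an edge to its endpoints' difference, ∂[p,q] = q − p.
As a 9×27 matrix over Z this has rank 8, with invariant factors (1,1,1,1,1,1,1,1).

∂_2: C_2 → C_1 maps a triangle to the signed sum of its edges. For instance
  ∂BFM = FM − BM + BF,
  ∂GJL = JL − GL + GJ.
This gives a 27×18 integer matrix of rank 18; reducing to Smith normal form yields diagonal entries (1,1,1,1,1,1,1,1,1,1,1,1,1,1,1,1,1,2).

Now H_k = ker ∂_k / im ∂_{k+1}, so:

  H_1: rank ker ∂_1 − rank ∂_2 = (27 − 8) − 18 = 1, and ∂_2 has invariant factor 2 > 1, so H_1 = Z ⊕ Z/2Z.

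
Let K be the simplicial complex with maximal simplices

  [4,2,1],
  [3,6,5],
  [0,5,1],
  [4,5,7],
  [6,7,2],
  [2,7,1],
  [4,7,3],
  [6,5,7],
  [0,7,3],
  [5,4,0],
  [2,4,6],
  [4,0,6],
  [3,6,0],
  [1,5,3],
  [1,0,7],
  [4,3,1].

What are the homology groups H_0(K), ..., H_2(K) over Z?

H_0 ≅ Z,  H_1 ≅ Z^2,  H_2 ≅ Z.

K has 8 vertices, 24 edges, 16 triangles.
rank ∂_0 = 0, rank ∂_1 = 7 ⇒ b_0 = 8 − 0 − 7 = 1; all invariant factors of ∂_1 are 1 so no torsion. So H_0 ≅ Z.
rank ∂_1 = 7, rank ∂_2 = 15 ⇒ b_1 = 24 − 7 − 15 = 2; all invariant factors of ∂_2 are 1 so no torsion. So H_1 ≅ Z^2.
rank ∂_2 = 15, rank ∂_3 = 0 ⇒ b_2 = 16 − 15 − 0 = 1. So H_2 ≅ Z.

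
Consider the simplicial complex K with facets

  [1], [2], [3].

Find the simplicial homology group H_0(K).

Fix the vertex order 1 < 2 < 3 and write every simplex with vertices in increasing order. Then dim K = 0 and the simplices of K are:

  0-simplices (3): [1], [2], [3]

Hence C_0 ≅ Z^3.

From H_k ≅ ker(∂_k) / im(∂_{k+1}) we obtain:

  H_0: rank C_0 − rank ∂_1 = 3 − 0 = 3, and there is no ∂_1, so H_0 = Z^3.

H_0 = Z^3.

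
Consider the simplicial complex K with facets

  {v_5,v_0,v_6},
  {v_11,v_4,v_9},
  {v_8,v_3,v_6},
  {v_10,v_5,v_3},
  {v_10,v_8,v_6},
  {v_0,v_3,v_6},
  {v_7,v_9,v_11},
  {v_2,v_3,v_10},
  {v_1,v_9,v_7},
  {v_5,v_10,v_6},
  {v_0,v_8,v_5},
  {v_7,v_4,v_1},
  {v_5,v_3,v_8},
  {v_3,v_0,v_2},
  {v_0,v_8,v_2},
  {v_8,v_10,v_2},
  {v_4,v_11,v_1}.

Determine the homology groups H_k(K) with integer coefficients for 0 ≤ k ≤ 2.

Take the total order v_0 < v_1 < v_2 < v_3 < v_4 < v_5 < v_6 < v_7 < v_8 < v_9 < v_10 < v_11 on the vertex set. Then K (dimension 2) consists of the simplices:

  0-simplices (12): [v_0], [v_1], [v_2], [v_3], [v_4], [v_5], [v_6], [v_7], [v_8], [v_9], [v_10], [v_11]
  1-simplices (28): (28 of them)
  2-simplices (17): (17 of them)

giving chain groups C_0 ≅ Z^12, C_1 ≅ Z^28, C_2 ≅ Z^17.

Boundary ∂_1: C_1 → C_0 maps an edge to its endpoints' difference, ∂[p,q] = q − p. For instance
  ∂[v_7,v_11] = [v_11] − [v_7].
As a 12×28 matrix over Z this has rank 10, with invariant factors (1,1,1,1,1,1,1,1,1,1).

Boundary ∂_2: C_2 → C_1 acts by ∂[p,q,r] = [q,r] − [p,r] + [p,q]. For instance
  ∂[v_4,v_9,v_11] = [v_9,v_11] − [v_4,v_11] + [v_4,v_9],
  ∂[v_0,v_5,v_8] = [v_5,v_8] − [v_0,v_8] + [v_0,v_5].
The 28×17 boundary matrix has rank 17 and Smith normal form diag(1,1,1,1,1,1,1,1,1,1,1,1,1,1,1,1,2).

From H_k ≅ ker(∂_k) / im(∂_{k+1}) we obtain:

  H_0: rank C_0 − rank ∂_1 = 12 − 10 = 2, and the invariant factors of ∂_1 are all 1, so H_0 = Z^2.
  H_1: rank ker ∂_1 − rank ∂_2 = (28 − 10) − 17 = 1, and ∂_2 has invariant factor 2 > 1, so H_1 = Z ⊕ Z/2Z.
  H_2: rank ker ∂_2 − rank ∂_3 = (17 − 17) − 0 = 0, and there is no ∂_3, so H_2 = 0.

As a check, the Euler characteristic is 12 − 28 + 17 = 1, which agrees with 2 − 1 + 0 = 1.

H_0 ≅ Z^2,  H_1 ≅ Z ⊕ Z/2Z,  H_2 = 0.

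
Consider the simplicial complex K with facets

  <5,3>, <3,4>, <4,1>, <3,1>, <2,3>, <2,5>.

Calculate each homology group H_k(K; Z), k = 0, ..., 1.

H_0 = Z,  H_1 = Z^2.

We work with the vertex ordering 1 < 2 < 3 < 4 < 5. The simplices of K, each written with vertices in increasing order, are:

  0-simplices (5): [1], [2], [3], [4], [5]
  1-simplices (6): [1,3], [1,4], [2,3], [2,5], [3,4], [3,5]

Hence C_0 ≅ Z^5, C_1 ≅ Z^6.

Boundary ∂_1: C_1 → C_0 is given by ∂[p,q] = [q] − [p]. For instance
  ∂[2,5] = [5] − [2].
As a 5×6 matrix over Z this has rank 4, with invariant factors (1,1,1,1).

Now H_k = ker ∂_k / im ∂_{k+1}, so:

  H_0: rank C_0 − rank ∂_1 = 5 − 4 = 1, and the invariant factors of ∂_1 are all 1, so H_0 ≅ Z.
  H_1: rank ker ∂_1 − rank ∂_2 = (6 − 4) − 0 = 2, and there is no ∂_2, so H_1 ≅ Z^2.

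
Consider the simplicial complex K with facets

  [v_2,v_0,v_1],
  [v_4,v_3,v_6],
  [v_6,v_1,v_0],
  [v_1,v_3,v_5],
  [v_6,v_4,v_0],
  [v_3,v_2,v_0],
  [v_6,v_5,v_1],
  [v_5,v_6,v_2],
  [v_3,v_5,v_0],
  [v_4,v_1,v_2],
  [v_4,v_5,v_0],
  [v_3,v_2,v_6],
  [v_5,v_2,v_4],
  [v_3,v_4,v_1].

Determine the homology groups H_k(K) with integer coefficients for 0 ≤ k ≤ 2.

H_0 = Z,  H_1 = Z^2,  H_2 = Z.

K has 7 vertices, 21 edges, 14 triangles.
rank ∂_0 = 0, rank ∂_1 = 6 ⇒ b_0 = 7 − 0 − 6 = 1; all invariant factors of ∂_1 are 1 so no torsion. So H_0 = Z.
rank ∂_1 = 6, rank ∂_2 = 13 ⇒ b_1 = 21 − 6 − 13 = 2; all invariant factors of ∂_2 are 1 so no torsion. So H_1 = Z^2.
rank ∂_2 = 13, rank ∂_3 = 0 ⇒ b_2 = 14 − 13 − 0 = 1. So H_2 = Z.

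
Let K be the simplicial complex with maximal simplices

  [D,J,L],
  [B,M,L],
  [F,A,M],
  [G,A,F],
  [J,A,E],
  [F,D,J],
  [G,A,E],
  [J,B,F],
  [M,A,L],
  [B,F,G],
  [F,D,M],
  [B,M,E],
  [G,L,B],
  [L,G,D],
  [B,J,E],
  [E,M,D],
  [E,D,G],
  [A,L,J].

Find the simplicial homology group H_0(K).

H_0 ≅ Z.

Fix the vertex order A < B < D < E < F < G < J < L < M and write every simplex with vertices in increasing order. Then dim K = 2 and the simplices of K are:

  0-simplices (9): A, B, D, E, F, G, J, L, M
  1-simplices (27): AE, AF, AG, AJ, AL, AM, BE, BF, BG, BJ, BL, BM, DE, DF, DG, DJ, DL, DM, EG, EJ, EM, FG, FJ, FM, GL, JL, LM
  2-simplices (18): AEG, AEJ, AFG, AFM, AJL, ALM, BEJ, BEM, BFG, BFJ, BGL, BLM, DEG, DEM, DFJ, DFM, DGL, DJL

giving chain groups C_0 ≅ Z^9, C_1 ≅ Z^27, C_2 ≅ Z^18.

Boundary ∂_1: C_1 → C_0 maps an edge to its endpoints' difference, ∂[p,q] = q − p.
The 9×27 boundary matrix has rank 8 and Smith normal form diag(1,1,1,1,1,1,1,1).

The boundary map ∂_2: C_2 → C_1 sends each 2-simplex [p,q,r] to [q,r] − [p,r] + [p,q]. For instance
  ∂AFG = FG − AG + AF,
  ∂BFJ = FJ − BJ + BF.
The resulting 27×18 matrix has rank 17, and its Smith normal form has invariant factors (1,1,1,1,1,1,1,1,1,1,1,1,1,1,1,1,1).

Computing H_k = (kernel of ∂_k) / (image of ∂_{k+1}):

  H_0: rank C_0 − rank ∂_1 = 9 − 8 = 1, and the invariant factors of ∂_1 are all 1, so H_0 ≅ Z.

(K is a triangulation of the torus T^2.)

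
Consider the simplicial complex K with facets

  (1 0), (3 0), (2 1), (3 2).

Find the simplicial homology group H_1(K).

H_1 ≅ Z.

Order the vertices as 0 < 1 < 2 < 3. Listing each simplex with vertices in this order, K has dimension 1 with simplices:

  0-simplices (4): [0], [1], [2], [3]
  1-simplices (4): [0,1], [0,3], [1,2], [2,3]

so the chain groups are C_0 ≅ Z^4, C_1 ≅ Z^4.

The boundary map ∂_1: C_1 → C_0 is given by ∂[p,q] = [q] − [p].
As a 4×4 matrix over Z this has rank 3, with invariant factors (1,1,1).

From H_k ≅ ker(∂_k) / im(∂_{k+1}) we obtain:

  H_1: rank ker ∂_1 − rank ∂_2 = (4 − 3) − 0 = 1, and there is no ∂_2, so H_1 ≅ Z.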